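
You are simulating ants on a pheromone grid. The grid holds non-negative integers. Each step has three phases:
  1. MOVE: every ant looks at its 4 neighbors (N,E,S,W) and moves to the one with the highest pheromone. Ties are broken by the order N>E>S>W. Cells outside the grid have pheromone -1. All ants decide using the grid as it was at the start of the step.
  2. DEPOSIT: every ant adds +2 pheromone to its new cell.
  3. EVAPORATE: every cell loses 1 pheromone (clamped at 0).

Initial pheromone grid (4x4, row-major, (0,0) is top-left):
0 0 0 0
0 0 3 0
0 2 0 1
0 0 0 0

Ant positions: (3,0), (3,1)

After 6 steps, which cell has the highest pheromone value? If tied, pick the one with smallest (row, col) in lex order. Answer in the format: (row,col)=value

Answer: (2,1)=8

Derivation:
Step 1: ant0:(3,0)->N->(2,0) | ant1:(3,1)->N->(2,1)
  grid max=3 at (2,1)
Step 2: ant0:(2,0)->E->(2,1) | ant1:(2,1)->W->(2,0)
  grid max=4 at (2,1)
Step 3: ant0:(2,1)->W->(2,0) | ant1:(2,0)->E->(2,1)
  grid max=5 at (2,1)
Step 4: ant0:(2,0)->E->(2,1) | ant1:(2,1)->W->(2,0)
  grid max=6 at (2,1)
Step 5: ant0:(2,1)->W->(2,0) | ant1:(2,0)->E->(2,1)
  grid max=7 at (2,1)
Step 6: ant0:(2,0)->E->(2,1) | ant1:(2,1)->W->(2,0)
  grid max=8 at (2,1)
Final grid:
  0 0 0 0
  0 0 0 0
  6 8 0 0
  0 0 0 0
Max pheromone 8 at (2,1)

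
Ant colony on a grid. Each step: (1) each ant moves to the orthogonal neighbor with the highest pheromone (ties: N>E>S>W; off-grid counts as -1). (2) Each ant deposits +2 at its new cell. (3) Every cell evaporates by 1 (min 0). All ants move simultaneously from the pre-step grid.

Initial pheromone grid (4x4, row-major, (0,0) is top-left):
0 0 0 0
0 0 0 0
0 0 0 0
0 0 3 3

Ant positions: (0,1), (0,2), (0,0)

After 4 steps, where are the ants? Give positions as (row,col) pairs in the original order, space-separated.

Step 1: ant0:(0,1)->E->(0,2) | ant1:(0,2)->E->(0,3) | ant2:(0,0)->E->(0,1)
  grid max=2 at (3,2)
Step 2: ant0:(0,2)->E->(0,3) | ant1:(0,3)->W->(0,2) | ant2:(0,1)->E->(0,2)
  grid max=4 at (0,2)
Step 3: ant0:(0,3)->W->(0,2) | ant1:(0,2)->E->(0,3) | ant2:(0,2)->E->(0,3)
  grid max=5 at (0,2)
Step 4: ant0:(0,2)->E->(0,3) | ant1:(0,3)->W->(0,2) | ant2:(0,3)->W->(0,2)
  grid max=8 at (0,2)

(0,3) (0,2) (0,2)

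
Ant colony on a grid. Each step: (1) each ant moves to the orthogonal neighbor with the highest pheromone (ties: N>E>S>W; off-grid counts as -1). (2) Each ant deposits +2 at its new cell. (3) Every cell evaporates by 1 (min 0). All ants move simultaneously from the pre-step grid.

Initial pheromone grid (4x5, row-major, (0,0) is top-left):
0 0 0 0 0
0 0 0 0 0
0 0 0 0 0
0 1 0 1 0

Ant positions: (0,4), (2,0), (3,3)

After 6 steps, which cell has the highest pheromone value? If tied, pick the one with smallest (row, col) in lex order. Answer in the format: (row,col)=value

Answer: (0,4)=7

Derivation:
Step 1: ant0:(0,4)->S->(1,4) | ant1:(2,0)->N->(1,0) | ant2:(3,3)->N->(2,3)
  grid max=1 at (1,0)
Step 2: ant0:(1,4)->N->(0,4) | ant1:(1,0)->N->(0,0) | ant2:(2,3)->N->(1,3)
  grid max=1 at (0,0)
Step 3: ant0:(0,4)->S->(1,4) | ant1:(0,0)->E->(0,1) | ant2:(1,3)->N->(0,3)
  grid max=1 at (0,1)
Step 4: ant0:(1,4)->N->(0,4) | ant1:(0,1)->E->(0,2) | ant2:(0,3)->E->(0,4)
  grid max=3 at (0,4)
Step 5: ant0:(0,4)->S->(1,4) | ant1:(0,2)->E->(0,3) | ant2:(0,4)->S->(1,4)
  grid max=3 at (1,4)
Step 6: ant0:(1,4)->N->(0,4) | ant1:(0,3)->E->(0,4) | ant2:(1,4)->N->(0,4)
  grid max=7 at (0,4)
Final grid:
  0 0 0 0 7
  0 0 0 0 2
  0 0 0 0 0
  0 0 0 0 0
Max pheromone 7 at (0,4)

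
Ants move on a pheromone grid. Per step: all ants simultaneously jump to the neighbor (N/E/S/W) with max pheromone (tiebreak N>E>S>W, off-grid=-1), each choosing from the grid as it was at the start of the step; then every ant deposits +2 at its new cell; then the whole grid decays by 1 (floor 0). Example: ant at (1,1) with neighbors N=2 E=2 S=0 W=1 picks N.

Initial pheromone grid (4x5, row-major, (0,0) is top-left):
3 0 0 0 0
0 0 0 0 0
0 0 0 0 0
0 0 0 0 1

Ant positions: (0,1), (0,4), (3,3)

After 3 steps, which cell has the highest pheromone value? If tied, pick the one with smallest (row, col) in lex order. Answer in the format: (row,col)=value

Answer: (0,0)=4

Derivation:
Step 1: ant0:(0,1)->W->(0,0) | ant1:(0,4)->S->(1,4) | ant2:(3,3)->E->(3,4)
  grid max=4 at (0,0)
Step 2: ant0:(0,0)->E->(0,1) | ant1:(1,4)->N->(0,4) | ant2:(3,4)->N->(2,4)
  grid max=3 at (0,0)
Step 3: ant0:(0,1)->W->(0,0) | ant1:(0,4)->S->(1,4) | ant2:(2,4)->S->(3,4)
  grid max=4 at (0,0)
Final grid:
  4 0 0 0 0
  0 0 0 0 1
  0 0 0 0 0
  0 0 0 0 2
Max pheromone 4 at (0,0)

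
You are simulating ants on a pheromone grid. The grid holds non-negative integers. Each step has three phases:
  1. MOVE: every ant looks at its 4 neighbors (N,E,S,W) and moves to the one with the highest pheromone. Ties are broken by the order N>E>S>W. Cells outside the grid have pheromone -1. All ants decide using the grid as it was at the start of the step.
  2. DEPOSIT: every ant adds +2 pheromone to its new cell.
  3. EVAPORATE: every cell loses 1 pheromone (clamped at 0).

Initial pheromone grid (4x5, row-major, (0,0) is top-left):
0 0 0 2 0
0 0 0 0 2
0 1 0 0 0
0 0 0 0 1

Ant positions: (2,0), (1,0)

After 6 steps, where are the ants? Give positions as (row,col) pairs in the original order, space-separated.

Step 1: ant0:(2,0)->E->(2,1) | ant1:(1,0)->N->(0,0)
  grid max=2 at (2,1)
Step 2: ant0:(2,1)->N->(1,1) | ant1:(0,0)->E->(0,1)
  grid max=1 at (0,1)
Step 3: ant0:(1,1)->N->(0,1) | ant1:(0,1)->S->(1,1)
  grid max=2 at (0,1)
Step 4: ant0:(0,1)->S->(1,1) | ant1:(1,1)->N->(0,1)
  grid max=3 at (0,1)
Step 5: ant0:(1,1)->N->(0,1) | ant1:(0,1)->S->(1,1)
  grid max=4 at (0,1)
Step 6: ant0:(0,1)->S->(1,1) | ant1:(1,1)->N->(0,1)
  grid max=5 at (0,1)

(1,1) (0,1)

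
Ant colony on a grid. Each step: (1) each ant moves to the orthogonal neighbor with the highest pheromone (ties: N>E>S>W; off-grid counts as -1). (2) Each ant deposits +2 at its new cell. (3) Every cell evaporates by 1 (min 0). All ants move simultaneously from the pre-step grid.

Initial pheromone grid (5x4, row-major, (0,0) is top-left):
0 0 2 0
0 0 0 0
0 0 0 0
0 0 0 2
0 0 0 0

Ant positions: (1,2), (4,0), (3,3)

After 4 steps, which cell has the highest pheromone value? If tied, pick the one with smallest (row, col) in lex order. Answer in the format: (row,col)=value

Step 1: ant0:(1,2)->N->(0,2) | ant1:(4,0)->N->(3,0) | ant2:(3,3)->N->(2,3)
  grid max=3 at (0,2)
Step 2: ant0:(0,2)->E->(0,3) | ant1:(3,0)->N->(2,0) | ant2:(2,3)->S->(3,3)
  grid max=2 at (0,2)
Step 3: ant0:(0,3)->W->(0,2) | ant1:(2,0)->N->(1,0) | ant2:(3,3)->N->(2,3)
  grid max=3 at (0,2)
Step 4: ant0:(0,2)->E->(0,3) | ant1:(1,0)->N->(0,0) | ant2:(2,3)->S->(3,3)
  grid max=2 at (0,2)
Final grid:
  1 0 2 1
  0 0 0 0
  0 0 0 0
  0 0 0 2
  0 0 0 0
Max pheromone 2 at (0,2)

Answer: (0,2)=2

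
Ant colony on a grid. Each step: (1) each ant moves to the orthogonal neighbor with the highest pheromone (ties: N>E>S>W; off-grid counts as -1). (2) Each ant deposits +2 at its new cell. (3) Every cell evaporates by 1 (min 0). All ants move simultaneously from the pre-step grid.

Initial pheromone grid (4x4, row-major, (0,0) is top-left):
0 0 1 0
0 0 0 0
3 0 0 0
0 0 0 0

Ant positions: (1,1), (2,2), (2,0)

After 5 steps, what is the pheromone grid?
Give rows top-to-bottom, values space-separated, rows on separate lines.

After step 1: ants at (0,1),(1,2),(1,0)
  0 1 0 0
  1 0 1 0
  2 0 0 0
  0 0 0 0
After step 2: ants at (0,2),(0,2),(2,0)
  0 0 3 0
  0 0 0 0
  3 0 0 0
  0 0 0 0
After step 3: ants at (0,3),(0,3),(1,0)
  0 0 2 3
  1 0 0 0
  2 0 0 0
  0 0 0 0
After step 4: ants at (0,2),(0,2),(2,0)
  0 0 5 2
  0 0 0 0
  3 0 0 0
  0 0 0 0
After step 5: ants at (0,3),(0,3),(1,0)
  0 0 4 5
  1 0 0 0
  2 0 0 0
  0 0 0 0

0 0 4 5
1 0 0 0
2 0 0 0
0 0 0 0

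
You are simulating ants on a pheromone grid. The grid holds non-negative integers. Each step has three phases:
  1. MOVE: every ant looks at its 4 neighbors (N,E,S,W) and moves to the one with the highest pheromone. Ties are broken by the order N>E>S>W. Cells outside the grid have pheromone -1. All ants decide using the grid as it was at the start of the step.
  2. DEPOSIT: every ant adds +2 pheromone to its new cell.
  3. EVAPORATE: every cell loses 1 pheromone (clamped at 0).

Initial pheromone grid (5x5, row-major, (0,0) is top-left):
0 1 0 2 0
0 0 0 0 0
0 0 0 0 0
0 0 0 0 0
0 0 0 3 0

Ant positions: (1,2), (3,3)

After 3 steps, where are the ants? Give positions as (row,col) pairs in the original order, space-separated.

Step 1: ant0:(1,2)->N->(0,2) | ant1:(3,3)->S->(4,3)
  grid max=4 at (4,3)
Step 2: ant0:(0,2)->E->(0,3) | ant1:(4,3)->N->(3,3)
  grid max=3 at (4,3)
Step 3: ant0:(0,3)->E->(0,4) | ant1:(3,3)->S->(4,3)
  grid max=4 at (4,3)

(0,4) (4,3)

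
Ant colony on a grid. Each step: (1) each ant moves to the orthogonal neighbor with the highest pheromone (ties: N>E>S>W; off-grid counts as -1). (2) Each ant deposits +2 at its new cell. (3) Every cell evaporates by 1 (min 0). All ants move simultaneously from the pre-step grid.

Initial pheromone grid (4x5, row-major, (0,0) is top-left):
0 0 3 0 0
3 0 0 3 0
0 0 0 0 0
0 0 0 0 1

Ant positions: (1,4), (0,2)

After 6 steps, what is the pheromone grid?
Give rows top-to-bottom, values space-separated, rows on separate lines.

After step 1: ants at (1,3),(0,3)
  0 0 2 1 0
  2 0 0 4 0
  0 0 0 0 0
  0 0 0 0 0
After step 2: ants at (0,3),(1,3)
  0 0 1 2 0
  1 0 0 5 0
  0 0 0 0 0
  0 0 0 0 0
After step 3: ants at (1,3),(0,3)
  0 0 0 3 0
  0 0 0 6 0
  0 0 0 0 0
  0 0 0 0 0
After step 4: ants at (0,3),(1,3)
  0 0 0 4 0
  0 0 0 7 0
  0 0 0 0 0
  0 0 0 0 0
After step 5: ants at (1,3),(0,3)
  0 0 0 5 0
  0 0 0 8 0
  0 0 0 0 0
  0 0 0 0 0
After step 6: ants at (0,3),(1,3)
  0 0 0 6 0
  0 0 0 9 0
  0 0 0 0 0
  0 0 0 0 0

0 0 0 6 0
0 0 0 9 0
0 0 0 0 0
0 0 0 0 0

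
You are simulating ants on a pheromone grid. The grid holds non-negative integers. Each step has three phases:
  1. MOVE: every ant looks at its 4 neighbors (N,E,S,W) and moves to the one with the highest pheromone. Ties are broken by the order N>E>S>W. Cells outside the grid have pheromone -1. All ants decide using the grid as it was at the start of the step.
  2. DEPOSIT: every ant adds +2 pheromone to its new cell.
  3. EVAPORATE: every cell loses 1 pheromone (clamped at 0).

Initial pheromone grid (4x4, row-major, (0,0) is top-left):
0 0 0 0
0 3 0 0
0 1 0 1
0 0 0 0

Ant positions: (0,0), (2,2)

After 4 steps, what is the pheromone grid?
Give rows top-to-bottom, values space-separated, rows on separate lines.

After step 1: ants at (0,1),(2,3)
  0 1 0 0
  0 2 0 0
  0 0 0 2
  0 0 0 0
After step 2: ants at (1,1),(1,3)
  0 0 0 0
  0 3 0 1
  0 0 0 1
  0 0 0 0
After step 3: ants at (0,1),(2,3)
  0 1 0 0
  0 2 0 0
  0 0 0 2
  0 0 0 0
After step 4: ants at (1,1),(1,3)
  0 0 0 0
  0 3 0 1
  0 0 0 1
  0 0 0 0

0 0 0 0
0 3 0 1
0 0 0 1
0 0 0 0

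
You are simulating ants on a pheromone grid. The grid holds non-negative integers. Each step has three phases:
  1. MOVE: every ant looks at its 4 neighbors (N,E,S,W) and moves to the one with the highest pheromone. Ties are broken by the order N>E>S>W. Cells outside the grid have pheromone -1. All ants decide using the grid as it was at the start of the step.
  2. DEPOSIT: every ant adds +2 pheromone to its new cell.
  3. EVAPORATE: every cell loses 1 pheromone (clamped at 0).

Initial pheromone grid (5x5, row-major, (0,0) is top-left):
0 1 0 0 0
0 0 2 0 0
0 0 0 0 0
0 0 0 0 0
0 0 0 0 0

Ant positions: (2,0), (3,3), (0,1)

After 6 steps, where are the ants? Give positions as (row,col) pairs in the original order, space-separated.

Step 1: ant0:(2,0)->N->(1,0) | ant1:(3,3)->N->(2,3) | ant2:(0,1)->E->(0,2)
  grid max=1 at (0,2)
Step 2: ant0:(1,0)->N->(0,0) | ant1:(2,3)->N->(1,3) | ant2:(0,2)->S->(1,2)
  grid max=2 at (1,2)
Step 3: ant0:(0,0)->E->(0,1) | ant1:(1,3)->W->(1,2) | ant2:(1,2)->E->(1,3)
  grid max=3 at (1,2)
Step 4: ant0:(0,1)->E->(0,2) | ant1:(1,2)->E->(1,3) | ant2:(1,3)->W->(1,2)
  grid max=4 at (1,2)
Step 5: ant0:(0,2)->S->(1,2) | ant1:(1,3)->W->(1,2) | ant2:(1,2)->E->(1,3)
  grid max=7 at (1,2)
Step 6: ant0:(1,2)->E->(1,3) | ant1:(1,2)->E->(1,3) | ant2:(1,3)->W->(1,2)
  grid max=8 at (1,2)

(1,3) (1,3) (1,2)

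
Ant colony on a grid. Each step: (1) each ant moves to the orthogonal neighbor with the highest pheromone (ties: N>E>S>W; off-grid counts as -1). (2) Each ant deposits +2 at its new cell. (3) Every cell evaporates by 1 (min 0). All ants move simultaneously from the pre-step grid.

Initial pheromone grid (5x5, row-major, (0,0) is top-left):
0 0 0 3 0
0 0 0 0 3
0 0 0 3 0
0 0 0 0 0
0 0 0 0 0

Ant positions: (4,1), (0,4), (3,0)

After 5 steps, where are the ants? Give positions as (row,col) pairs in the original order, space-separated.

Step 1: ant0:(4,1)->N->(3,1) | ant1:(0,4)->S->(1,4) | ant2:(3,0)->N->(2,0)
  grid max=4 at (1,4)
Step 2: ant0:(3,1)->N->(2,1) | ant1:(1,4)->N->(0,4) | ant2:(2,0)->N->(1,0)
  grid max=3 at (1,4)
Step 3: ant0:(2,1)->N->(1,1) | ant1:(0,4)->S->(1,4) | ant2:(1,0)->N->(0,0)
  grid max=4 at (1,4)
Step 4: ant0:(1,1)->N->(0,1) | ant1:(1,4)->N->(0,4) | ant2:(0,0)->E->(0,1)
  grid max=3 at (0,1)
Step 5: ant0:(0,1)->E->(0,2) | ant1:(0,4)->S->(1,4) | ant2:(0,1)->E->(0,2)
  grid max=4 at (1,4)

(0,2) (1,4) (0,2)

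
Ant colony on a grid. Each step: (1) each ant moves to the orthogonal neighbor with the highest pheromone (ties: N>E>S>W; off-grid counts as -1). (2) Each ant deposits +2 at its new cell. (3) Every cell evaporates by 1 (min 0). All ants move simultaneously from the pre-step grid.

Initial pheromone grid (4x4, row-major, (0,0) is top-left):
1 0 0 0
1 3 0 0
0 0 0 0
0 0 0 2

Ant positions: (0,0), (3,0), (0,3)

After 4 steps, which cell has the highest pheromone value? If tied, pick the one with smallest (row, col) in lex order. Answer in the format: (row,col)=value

Answer: (1,0)=5

Derivation:
Step 1: ant0:(0,0)->S->(1,0) | ant1:(3,0)->N->(2,0) | ant2:(0,3)->S->(1,3)
  grid max=2 at (1,0)
Step 2: ant0:(1,0)->E->(1,1) | ant1:(2,0)->N->(1,0) | ant2:(1,3)->N->(0,3)
  grid max=3 at (1,0)
Step 3: ant0:(1,1)->W->(1,0) | ant1:(1,0)->E->(1,1) | ant2:(0,3)->S->(1,3)
  grid max=4 at (1,0)
Step 4: ant0:(1,0)->E->(1,1) | ant1:(1,1)->W->(1,0) | ant2:(1,3)->N->(0,3)
  grid max=5 at (1,0)
Final grid:
  0 0 0 1
  5 5 0 0
  0 0 0 0
  0 0 0 0
Max pheromone 5 at (1,0)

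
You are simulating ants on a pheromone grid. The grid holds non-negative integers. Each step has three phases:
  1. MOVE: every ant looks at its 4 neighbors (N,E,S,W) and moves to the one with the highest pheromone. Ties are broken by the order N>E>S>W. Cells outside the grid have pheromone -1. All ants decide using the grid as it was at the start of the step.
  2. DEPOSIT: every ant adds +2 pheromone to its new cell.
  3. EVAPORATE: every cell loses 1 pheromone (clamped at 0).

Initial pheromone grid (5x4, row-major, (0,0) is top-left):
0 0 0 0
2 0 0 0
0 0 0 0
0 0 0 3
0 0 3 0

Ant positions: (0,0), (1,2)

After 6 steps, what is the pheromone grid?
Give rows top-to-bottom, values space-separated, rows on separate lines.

After step 1: ants at (1,0),(0,2)
  0 0 1 0
  3 0 0 0
  0 0 0 0
  0 0 0 2
  0 0 2 0
After step 2: ants at (0,0),(0,3)
  1 0 0 1
  2 0 0 0
  0 0 0 0
  0 0 0 1
  0 0 1 0
After step 3: ants at (1,0),(1,3)
  0 0 0 0
  3 0 0 1
  0 0 0 0
  0 0 0 0
  0 0 0 0
After step 4: ants at (0,0),(0,3)
  1 0 0 1
  2 0 0 0
  0 0 0 0
  0 0 0 0
  0 0 0 0
After step 5: ants at (1,0),(1,3)
  0 0 0 0
  3 0 0 1
  0 0 0 0
  0 0 0 0
  0 0 0 0
After step 6: ants at (0,0),(0,3)
  1 0 0 1
  2 0 0 0
  0 0 0 0
  0 0 0 0
  0 0 0 0

1 0 0 1
2 0 0 0
0 0 0 0
0 0 0 0
0 0 0 0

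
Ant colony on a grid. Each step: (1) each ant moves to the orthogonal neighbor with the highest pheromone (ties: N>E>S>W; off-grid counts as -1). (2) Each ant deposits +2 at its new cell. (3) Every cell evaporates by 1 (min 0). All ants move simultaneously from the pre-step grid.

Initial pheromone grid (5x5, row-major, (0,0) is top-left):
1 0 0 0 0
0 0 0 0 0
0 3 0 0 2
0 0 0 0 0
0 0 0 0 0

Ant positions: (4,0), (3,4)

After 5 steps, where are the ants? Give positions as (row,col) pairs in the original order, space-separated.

Step 1: ant0:(4,0)->N->(3,0) | ant1:(3,4)->N->(2,4)
  grid max=3 at (2,4)
Step 2: ant0:(3,0)->N->(2,0) | ant1:(2,4)->N->(1,4)
  grid max=2 at (2,4)
Step 3: ant0:(2,0)->E->(2,1) | ant1:(1,4)->S->(2,4)
  grid max=3 at (2,4)
Step 4: ant0:(2,1)->N->(1,1) | ant1:(2,4)->N->(1,4)
  grid max=2 at (2,4)
Step 5: ant0:(1,1)->S->(2,1) | ant1:(1,4)->S->(2,4)
  grid max=3 at (2,4)

(2,1) (2,4)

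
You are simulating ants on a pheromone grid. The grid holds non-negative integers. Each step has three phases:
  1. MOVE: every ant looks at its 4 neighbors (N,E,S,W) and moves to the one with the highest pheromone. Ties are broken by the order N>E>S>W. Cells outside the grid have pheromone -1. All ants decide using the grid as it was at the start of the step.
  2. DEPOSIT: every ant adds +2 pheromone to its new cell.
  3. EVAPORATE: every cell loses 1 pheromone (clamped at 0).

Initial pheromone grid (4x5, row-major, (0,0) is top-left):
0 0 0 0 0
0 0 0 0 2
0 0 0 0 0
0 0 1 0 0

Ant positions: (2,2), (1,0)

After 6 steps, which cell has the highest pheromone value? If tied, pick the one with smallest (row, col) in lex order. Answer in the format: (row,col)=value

Step 1: ant0:(2,2)->S->(3,2) | ant1:(1,0)->N->(0,0)
  grid max=2 at (3,2)
Step 2: ant0:(3,2)->N->(2,2) | ant1:(0,0)->E->(0,1)
  grid max=1 at (0,1)
Step 3: ant0:(2,2)->S->(3,2) | ant1:(0,1)->E->(0,2)
  grid max=2 at (3,2)
Step 4: ant0:(3,2)->N->(2,2) | ant1:(0,2)->E->(0,3)
  grid max=1 at (0,3)
Step 5: ant0:(2,2)->S->(3,2) | ant1:(0,3)->E->(0,4)
  grid max=2 at (3,2)
Step 6: ant0:(3,2)->N->(2,2) | ant1:(0,4)->S->(1,4)
  grid max=1 at (1,4)
Final grid:
  0 0 0 0 0
  0 0 0 0 1
  0 0 1 0 0
  0 0 1 0 0
Max pheromone 1 at (1,4)

Answer: (1,4)=1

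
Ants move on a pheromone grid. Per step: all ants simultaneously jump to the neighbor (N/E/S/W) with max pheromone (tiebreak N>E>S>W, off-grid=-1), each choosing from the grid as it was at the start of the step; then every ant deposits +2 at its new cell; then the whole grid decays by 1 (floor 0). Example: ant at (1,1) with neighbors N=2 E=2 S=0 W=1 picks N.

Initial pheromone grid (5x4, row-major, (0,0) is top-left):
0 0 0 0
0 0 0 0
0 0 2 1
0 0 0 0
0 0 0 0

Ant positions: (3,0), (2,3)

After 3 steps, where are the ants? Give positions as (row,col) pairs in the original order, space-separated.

Step 1: ant0:(3,0)->N->(2,0) | ant1:(2,3)->W->(2,2)
  grid max=3 at (2,2)
Step 2: ant0:(2,0)->N->(1,0) | ant1:(2,2)->N->(1,2)
  grid max=2 at (2,2)
Step 3: ant0:(1,0)->N->(0,0) | ant1:(1,2)->S->(2,2)
  grid max=3 at (2,2)

(0,0) (2,2)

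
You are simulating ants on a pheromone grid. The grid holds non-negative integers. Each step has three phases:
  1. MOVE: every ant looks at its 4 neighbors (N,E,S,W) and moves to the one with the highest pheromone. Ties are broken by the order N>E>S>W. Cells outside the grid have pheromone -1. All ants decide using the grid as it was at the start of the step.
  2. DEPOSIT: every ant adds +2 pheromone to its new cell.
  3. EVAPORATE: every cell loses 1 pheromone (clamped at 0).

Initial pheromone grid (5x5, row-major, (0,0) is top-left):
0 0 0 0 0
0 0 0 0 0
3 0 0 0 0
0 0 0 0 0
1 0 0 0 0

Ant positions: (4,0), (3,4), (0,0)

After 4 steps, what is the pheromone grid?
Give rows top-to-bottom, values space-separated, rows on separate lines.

After step 1: ants at (3,0),(2,4),(0,1)
  0 1 0 0 0
  0 0 0 0 0
  2 0 0 0 1
  1 0 0 0 0
  0 0 0 0 0
After step 2: ants at (2,0),(1,4),(0,2)
  0 0 1 0 0
  0 0 0 0 1
  3 0 0 0 0
  0 0 0 0 0
  0 0 0 0 0
After step 3: ants at (1,0),(0,4),(0,3)
  0 0 0 1 1
  1 0 0 0 0
  2 0 0 0 0
  0 0 0 0 0
  0 0 0 0 0
After step 4: ants at (2,0),(0,3),(0,4)
  0 0 0 2 2
  0 0 0 0 0
  3 0 0 0 0
  0 0 0 0 0
  0 0 0 0 0

0 0 0 2 2
0 0 0 0 0
3 0 0 0 0
0 0 0 0 0
0 0 0 0 0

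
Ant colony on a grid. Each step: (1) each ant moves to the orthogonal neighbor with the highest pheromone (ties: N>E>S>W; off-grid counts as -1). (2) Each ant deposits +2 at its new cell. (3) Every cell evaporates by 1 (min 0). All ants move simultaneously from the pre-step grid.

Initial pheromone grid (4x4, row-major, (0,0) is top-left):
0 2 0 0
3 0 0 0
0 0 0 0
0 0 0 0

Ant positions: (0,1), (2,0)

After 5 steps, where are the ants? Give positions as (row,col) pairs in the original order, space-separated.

Step 1: ant0:(0,1)->E->(0,2) | ant1:(2,0)->N->(1,0)
  grid max=4 at (1,0)
Step 2: ant0:(0,2)->W->(0,1) | ant1:(1,0)->N->(0,0)
  grid max=3 at (1,0)
Step 3: ant0:(0,1)->W->(0,0) | ant1:(0,0)->S->(1,0)
  grid max=4 at (1,0)
Step 4: ant0:(0,0)->S->(1,0) | ant1:(1,0)->N->(0,0)
  grid max=5 at (1,0)
Step 5: ant0:(1,0)->N->(0,0) | ant1:(0,0)->S->(1,0)
  grid max=6 at (1,0)

(0,0) (1,0)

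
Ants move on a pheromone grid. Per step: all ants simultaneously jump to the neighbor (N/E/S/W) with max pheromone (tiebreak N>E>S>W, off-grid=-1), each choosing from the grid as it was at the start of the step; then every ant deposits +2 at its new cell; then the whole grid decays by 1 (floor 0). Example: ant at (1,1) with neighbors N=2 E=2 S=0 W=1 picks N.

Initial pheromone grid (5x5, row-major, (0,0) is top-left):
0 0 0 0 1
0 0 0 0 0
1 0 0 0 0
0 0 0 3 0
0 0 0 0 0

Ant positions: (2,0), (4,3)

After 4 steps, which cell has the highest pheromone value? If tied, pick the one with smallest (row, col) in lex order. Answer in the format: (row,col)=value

Answer: (3,3)=3

Derivation:
Step 1: ant0:(2,0)->N->(1,0) | ant1:(4,3)->N->(3,3)
  grid max=4 at (3,3)
Step 2: ant0:(1,0)->N->(0,0) | ant1:(3,3)->N->(2,3)
  grid max=3 at (3,3)
Step 3: ant0:(0,0)->E->(0,1) | ant1:(2,3)->S->(3,3)
  grid max=4 at (3,3)
Step 4: ant0:(0,1)->E->(0,2) | ant1:(3,3)->N->(2,3)
  grid max=3 at (3,3)
Final grid:
  0 0 1 0 0
  0 0 0 0 0
  0 0 0 1 0
  0 0 0 3 0
  0 0 0 0 0
Max pheromone 3 at (3,3)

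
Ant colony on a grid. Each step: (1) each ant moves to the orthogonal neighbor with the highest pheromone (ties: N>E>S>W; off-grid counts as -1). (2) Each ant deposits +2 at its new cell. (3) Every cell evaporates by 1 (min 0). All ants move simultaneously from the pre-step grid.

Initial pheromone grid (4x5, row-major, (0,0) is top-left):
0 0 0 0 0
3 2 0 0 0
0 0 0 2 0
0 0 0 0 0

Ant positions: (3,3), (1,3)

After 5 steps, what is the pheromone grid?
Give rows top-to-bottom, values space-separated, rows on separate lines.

After step 1: ants at (2,3),(2,3)
  0 0 0 0 0
  2 1 0 0 0
  0 0 0 5 0
  0 0 0 0 0
After step 2: ants at (1,3),(1,3)
  0 0 0 0 0
  1 0 0 3 0
  0 0 0 4 0
  0 0 0 0 0
After step 3: ants at (2,3),(2,3)
  0 0 0 0 0
  0 0 0 2 0
  0 0 0 7 0
  0 0 0 0 0
After step 4: ants at (1,3),(1,3)
  0 0 0 0 0
  0 0 0 5 0
  0 0 0 6 0
  0 0 0 0 0
After step 5: ants at (2,3),(2,3)
  0 0 0 0 0
  0 0 0 4 0
  0 0 0 9 0
  0 0 0 0 0

0 0 0 0 0
0 0 0 4 0
0 0 0 9 0
0 0 0 0 0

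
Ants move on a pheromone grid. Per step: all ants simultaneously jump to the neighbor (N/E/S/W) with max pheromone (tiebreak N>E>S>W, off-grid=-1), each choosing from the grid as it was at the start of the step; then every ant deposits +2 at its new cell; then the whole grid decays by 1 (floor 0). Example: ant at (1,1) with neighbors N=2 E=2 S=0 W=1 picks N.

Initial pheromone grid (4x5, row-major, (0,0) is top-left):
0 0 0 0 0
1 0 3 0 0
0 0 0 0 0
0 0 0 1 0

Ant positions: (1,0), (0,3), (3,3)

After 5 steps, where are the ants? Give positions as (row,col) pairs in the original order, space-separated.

Step 1: ant0:(1,0)->N->(0,0) | ant1:(0,3)->E->(0,4) | ant2:(3,3)->N->(2,3)
  grid max=2 at (1,2)
Step 2: ant0:(0,0)->E->(0,1) | ant1:(0,4)->S->(1,4) | ant2:(2,3)->N->(1,3)
  grid max=1 at (0,1)
Step 3: ant0:(0,1)->E->(0,2) | ant1:(1,4)->W->(1,3) | ant2:(1,3)->E->(1,4)
  grid max=2 at (1,3)
Step 4: ant0:(0,2)->E->(0,3) | ant1:(1,3)->E->(1,4) | ant2:(1,4)->W->(1,3)
  grid max=3 at (1,3)
Step 5: ant0:(0,3)->S->(1,3) | ant1:(1,4)->W->(1,3) | ant2:(1,3)->E->(1,4)
  grid max=6 at (1,3)

(1,3) (1,3) (1,4)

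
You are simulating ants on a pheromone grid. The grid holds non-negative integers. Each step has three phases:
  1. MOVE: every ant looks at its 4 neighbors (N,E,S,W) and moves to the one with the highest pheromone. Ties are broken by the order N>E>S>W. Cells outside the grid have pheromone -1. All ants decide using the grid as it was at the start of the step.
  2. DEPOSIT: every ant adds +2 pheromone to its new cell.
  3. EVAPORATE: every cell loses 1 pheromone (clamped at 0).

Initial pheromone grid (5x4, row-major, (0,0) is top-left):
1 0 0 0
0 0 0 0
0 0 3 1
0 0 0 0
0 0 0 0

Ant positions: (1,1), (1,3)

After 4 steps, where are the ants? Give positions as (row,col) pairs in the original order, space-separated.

Step 1: ant0:(1,1)->N->(0,1) | ant1:(1,3)->S->(2,3)
  grid max=2 at (2,2)
Step 2: ant0:(0,1)->E->(0,2) | ant1:(2,3)->W->(2,2)
  grid max=3 at (2,2)
Step 3: ant0:(0,2)->E->(0,3) | ant1:(2,2)->E->(2,3)
  grid max=2 at (2,2)
Step 4: ant0:(0,3)->S->(1,3) | ant1:(2,3)->W->(2,2)
  grid max=3 at (2,2)

(1,3) (2,2)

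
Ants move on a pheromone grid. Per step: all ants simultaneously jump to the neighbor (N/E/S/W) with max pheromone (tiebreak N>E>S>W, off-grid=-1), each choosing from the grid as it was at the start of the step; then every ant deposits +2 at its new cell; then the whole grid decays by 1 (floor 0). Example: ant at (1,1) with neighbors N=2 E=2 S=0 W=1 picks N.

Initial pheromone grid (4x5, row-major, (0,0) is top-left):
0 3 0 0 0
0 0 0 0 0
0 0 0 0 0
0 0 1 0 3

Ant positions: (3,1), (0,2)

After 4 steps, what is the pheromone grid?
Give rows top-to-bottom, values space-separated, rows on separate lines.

After step 1: ants at (3,2),(0,1)
  0 4 0 0 0
  0 0 0 0 0
  0 0 0 0 0
  0 0 2 0 2
After step 2: ants at (2,2),(0,2)
  0 3 1 0 0
  0 0 0 0 0
  0 0 1 0 0
  0 0 1 0 1
After step 3: ants at (3,2),(0,1)
  0 4 0 0 0
  0 0 0 0 0
  0 0 0 0 0
  0 0 2 0 0
After step 4: ants at (2,2),(0,2)
  0 3 1 0 0
  0 0 0 0 0
  0 0 1 0 0
  0 0 1 0 0

0 3 1 0 0
0 0 0 0 0
0 0 1 0 0
0 0 1 0 0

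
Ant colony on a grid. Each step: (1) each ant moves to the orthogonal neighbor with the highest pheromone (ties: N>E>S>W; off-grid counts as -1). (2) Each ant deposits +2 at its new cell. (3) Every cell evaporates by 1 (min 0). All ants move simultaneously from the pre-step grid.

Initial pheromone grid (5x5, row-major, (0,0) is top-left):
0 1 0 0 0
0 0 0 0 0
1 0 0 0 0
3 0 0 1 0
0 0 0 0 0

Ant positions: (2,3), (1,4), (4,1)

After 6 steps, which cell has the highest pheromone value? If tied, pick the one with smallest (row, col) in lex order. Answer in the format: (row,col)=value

Answer: (3,0)=3

Derivation:
Step 1: ant0:(2,3)->S->(3,3) | ant1:(1,4)->N->(0,4) | ant2:(4,1)->N->(3,1)
  grid max=2 at (3,0)
Step 2: ant0:(3,3)->N->(2,3) | ant1:(0,4)->S->(1,4) | ant2:(3,1)->W->(3,0)
  grid max=3 at (3,0)
Step 3: ant0:(2,3)->S->(3,3) | ant1:(1,4)->N->(0,4) | ant2:(3,0)->N->(2,0)
  grid max=2 at (3,0)
Step 4: ant0:(3,3)->N->(2,3) | ant1:(0,4)->S->(1,4) | ant2:(2,0)->S->(3,0)
  grid max=3 at (3,0)
Step 5: ant0:(2,3)->S->(3,3) | ant1:(1,4)->N->(0,4) | ant2:(3,0)->N->(2,0)
  grid max=2 at (3,0)
Step 6: ant0:(3,3)->N->(2,3) | ant1:(0,4)->S->(1,4) | ant2:(2,0)->S->(3,0)
  grid max=3 at (3,0)
Final grid:
  0 0 0 0 0
  0 0 0 0 1
  0 0 0 1 0
  3 0 0 1 0
  0 0 0 0 0
Max pheromone 3 at (3,0)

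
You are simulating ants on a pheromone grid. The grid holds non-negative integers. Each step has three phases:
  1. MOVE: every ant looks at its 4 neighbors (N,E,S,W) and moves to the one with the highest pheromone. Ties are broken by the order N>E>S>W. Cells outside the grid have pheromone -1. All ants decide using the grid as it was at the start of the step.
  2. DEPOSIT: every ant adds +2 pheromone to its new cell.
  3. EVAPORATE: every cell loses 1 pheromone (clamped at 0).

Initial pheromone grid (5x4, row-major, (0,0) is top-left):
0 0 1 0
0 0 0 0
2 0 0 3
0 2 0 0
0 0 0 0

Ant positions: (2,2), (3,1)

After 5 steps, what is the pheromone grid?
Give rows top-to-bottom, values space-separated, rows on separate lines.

After step 1: ants at (2,3),(2,1)
  0 0 0 0
  0 0 0 0
  1 1 0 4
  0 1 0 0
  0 0 0 0
After step 2: ants at (1,3),(3,1)
  0 0 0 0
  0 0 0 1
  0 0 0 3
  0 2 0 0
  0 0 0 0
After step 3: ants at (2,3),(2,1)
  0 0 0 0
  0 0 0 0
  0 1 0 4
  0 1 0 0
  0 0 0 0
After step 4: ants at (1,3),(3,1)
  0 0 0 0
  0 0 0 1
  0 0 0 3
  0 2 0 0
  0 0 0 0
After step 5: ants at (2,3),(2,1)
  0 0 0 0
  0 0 0 0
  0 1 0 4
  0 1 0 0
  0 0 0 0

0 0 0 0
0 0 0 0
0 1 0 4
0 1 0 0
0 0 0 0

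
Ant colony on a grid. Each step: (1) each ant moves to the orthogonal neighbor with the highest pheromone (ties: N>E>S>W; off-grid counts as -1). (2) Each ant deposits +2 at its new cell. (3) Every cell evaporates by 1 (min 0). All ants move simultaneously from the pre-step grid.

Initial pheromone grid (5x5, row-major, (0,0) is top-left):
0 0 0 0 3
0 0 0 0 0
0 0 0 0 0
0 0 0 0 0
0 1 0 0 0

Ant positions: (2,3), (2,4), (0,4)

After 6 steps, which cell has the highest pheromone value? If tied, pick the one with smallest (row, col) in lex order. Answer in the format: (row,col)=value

Answer: (0,4)=13

Derivation:
Step 1: ant0:(2,3)->N->(1,3) | ant1:(2,4)->N->(1,4) | ant2:(0,4)->S->(1,4)
  grid max=3 at (1,4)
Step 2: ant0:(1,3)->E->(1,4) | ant1:(1,4)->N->(0,4) | ant2:(1,4)->N->(0,4)
  grid max=5 at (0,4)
Step 3: ant0:(1,4)->N->(0,4) | ant1:(0,4)->S->(1,4) | ant2:(0,4)->S->(1,4)
  grid max=7 at (1,4)
Step 4: ant0:(0,4)->S->(1,4) | ant1:(1,4)->N->(0,4) | ant2:(1,4)->N->(0,4)
  grid max=9 at (0,4)
Step 5: ant0:(1,4)->N->(0,4) | ant1:(0,4)->S->(1,4) | ant2:(0,4)->S->(1,4)
  grid max=11 at (1,4)
Step 6: ant0:(0,4)->S->(1,4) | ant1:(1,4)->N->(0,4) | ant2:(1,4)->N->(0,4)
  grid max=13 at (0,4)
Final grid:
  0 0 0 0 13
  0 0 0 0 12
  0 0 0 0 0
  0 0 0 0 0
  0 0 0 0 0
Max pheromone 13 at (0,4)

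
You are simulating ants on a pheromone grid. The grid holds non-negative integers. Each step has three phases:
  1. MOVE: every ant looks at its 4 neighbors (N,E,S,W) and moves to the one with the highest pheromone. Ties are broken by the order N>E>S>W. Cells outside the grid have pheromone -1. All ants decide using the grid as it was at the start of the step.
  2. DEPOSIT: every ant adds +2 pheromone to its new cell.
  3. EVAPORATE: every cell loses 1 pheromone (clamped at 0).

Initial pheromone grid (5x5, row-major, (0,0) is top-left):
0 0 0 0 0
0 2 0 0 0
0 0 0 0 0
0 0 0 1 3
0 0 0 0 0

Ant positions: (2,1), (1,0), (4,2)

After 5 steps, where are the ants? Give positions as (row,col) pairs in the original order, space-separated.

Step 1: ant0:(2,1)->N->(1,1) | ant1:(1,0)->E->(1,1) | ant2:(4,2)->N->(3,2)
  grid max=5 at (1,1)
Step 2: ant0:(1,1)->N->(0,1) | ant1:(1,1)->N->(0,1) | ant2:(3,2)->N->(2,2)
  grid max=4 at (1,1)
Step 3: ant0:(0,1)->S->(1,1) | ant1:(0,1)->S->(1,1) | ant2:(2,2)->N->(1,2)
  grid max=7 at (1,1)
Step 4: ant0:(1,1)->N->(0,1) | ant1:(1,1)->N->(0,1) | ant2:(1,2)->W->(1,1)
  grid max=8 at (1,1)
Step 5: ant0:(0,1)->S->(1,1) | ant1:(0,1)->S->(1,1) | ant2:(1,1)->N->(0,1)
  grid max=11 at (1,1)

(1,1) (1,1) (0,1)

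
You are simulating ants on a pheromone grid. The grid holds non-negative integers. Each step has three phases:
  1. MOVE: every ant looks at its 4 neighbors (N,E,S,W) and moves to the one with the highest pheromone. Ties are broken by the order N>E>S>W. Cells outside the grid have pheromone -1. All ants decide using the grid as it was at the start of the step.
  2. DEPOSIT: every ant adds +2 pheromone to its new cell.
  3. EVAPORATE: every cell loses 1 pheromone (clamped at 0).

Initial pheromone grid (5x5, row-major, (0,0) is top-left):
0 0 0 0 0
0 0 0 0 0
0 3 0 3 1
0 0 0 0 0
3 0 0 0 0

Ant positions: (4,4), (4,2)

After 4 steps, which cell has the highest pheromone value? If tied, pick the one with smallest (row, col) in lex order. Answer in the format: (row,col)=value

Step 1: ant0:(4,4)->N->(3,4) | ant1:(4,2)->N->(3,2)
  grid max=2 at (2,1)
Step 2: ant0:(3,4)->N->(2,4) | ant1:(3,2)->N->(2,2)
  grid max=1 at (2,1)
Step 3: ant0:(2,4)->W->(2,3) | ant1:(2,2)->E->(2,3)
  grid max=4 at (2,3)
Step 4: ant0:(2,3)->N->(1,3) | ant1:(2,3)->N->(1,3)
  grid max=3 at (1,3)
Final grid:
  0 0 0 0 0
  0 0 0 3 0
  0 0 0 3 0
  0 0 0 0 0
  0 0 0 0 0
Max pheromone 3 at (1,3)

Answer: (1,3)=3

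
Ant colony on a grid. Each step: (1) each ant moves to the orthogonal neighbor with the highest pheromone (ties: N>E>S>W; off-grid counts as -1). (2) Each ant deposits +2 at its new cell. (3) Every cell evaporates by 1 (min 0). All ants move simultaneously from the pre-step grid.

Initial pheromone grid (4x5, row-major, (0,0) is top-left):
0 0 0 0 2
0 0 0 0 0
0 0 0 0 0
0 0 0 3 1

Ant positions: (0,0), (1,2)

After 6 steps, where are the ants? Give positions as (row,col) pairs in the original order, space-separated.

Step 1: ant0:(0,0)->E->(0,1) | ant1:(1,2)->N->(0,2)
  grid max=2 at (3,3)
Step 2: ant0:(0,1)->E->(0,2) | ant1:(0,2)->W->(0,1)
  grid max=2 at (0,1)
Step 3: ant0:(0,2)->W->(0,1) | ant1:(0,1)->E->(0,2)
  grid max=3 at (0,1)
Step 4: ant0:(0,1)->E->(0,2) | ant1:(0,2)->W->(0,1)
  grid max=4 at (0,1)
Step 5: ant0:(0,2)->W->(0,1) | ant1:(0,1)->E->(0,2)
  grid max=5 at (0,1)
Step 6: ant0:(0,1)->E->(0,2) | ant1:(0,2)->W->(0,1)
  grid max=6 at (0,1)

(0,2) (0,1)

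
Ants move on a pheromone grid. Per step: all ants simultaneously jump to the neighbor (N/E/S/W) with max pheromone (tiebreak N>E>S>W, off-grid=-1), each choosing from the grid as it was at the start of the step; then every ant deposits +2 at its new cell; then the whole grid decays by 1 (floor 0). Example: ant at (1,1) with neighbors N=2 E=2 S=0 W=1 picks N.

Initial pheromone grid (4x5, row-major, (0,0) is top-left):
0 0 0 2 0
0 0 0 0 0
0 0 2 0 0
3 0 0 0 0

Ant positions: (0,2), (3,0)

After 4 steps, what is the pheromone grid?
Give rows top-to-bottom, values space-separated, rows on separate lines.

After step 1: ants at (0,3),(2,0)
  0 0 0 3 0
  0 0 0 0 0
  1 0 1 0 0
  2 0 0 0 0
After step 2: ants at (0,4),(3,0)
  0 0 0 2 1
  0 0 0 0 0
  0 0 0 0 0
  3 0 0 0 0
After step 3: ants at (0,3),(2,0)
  0 0 0 3 0
  0 0 0 0 0
  1 0 0 0 0
  2 0 0 0 0
After step 4: ants at (0,4),(3,0)
  0 0 0 2 1
  0 0 0 0 0
  0 0 0 0 0
  3 0 0 0 0

0 0 0 2 1
0 0 0 0 0
0 0 0 0 0
3 0 0 0 0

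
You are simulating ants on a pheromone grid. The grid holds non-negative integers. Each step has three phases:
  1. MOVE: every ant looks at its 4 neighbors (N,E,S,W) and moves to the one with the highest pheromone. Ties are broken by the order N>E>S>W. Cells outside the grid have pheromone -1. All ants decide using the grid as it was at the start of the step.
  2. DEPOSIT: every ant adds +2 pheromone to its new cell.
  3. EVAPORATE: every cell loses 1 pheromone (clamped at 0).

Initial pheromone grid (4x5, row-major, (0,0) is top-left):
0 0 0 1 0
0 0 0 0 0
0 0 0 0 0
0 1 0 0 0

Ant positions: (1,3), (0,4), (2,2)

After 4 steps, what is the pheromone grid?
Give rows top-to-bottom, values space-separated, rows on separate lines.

After step 1: ants at (0,3),(0,3),(1,2)
  0 0 0 4 0
  0 0 1 0 0
  0 0 0 0 0
  0 0 0 0 0
After step 2: ants at (0,4),(0,4),(0,2)
  0 0 1 3 3
  0 0 0 0 0
  0 0 0 0 0
  0 0 0 0 0
After step 3: ants at (0,3),(0,3),(0,3)
  0 0 0 8 2
  0 0 0 0 0
  0 0 0 0 0
  0 0 0 0 0
After step 4: ants at (0,4),(0,4),(0,4)
  0 0 0 7 7
  0 0 0 0 0
  0 0 0 0 0
  0 0 0 0 0

0 0 0 7 7
0 0 0 0 0
0 0 0 0 0
0 0 0 0 0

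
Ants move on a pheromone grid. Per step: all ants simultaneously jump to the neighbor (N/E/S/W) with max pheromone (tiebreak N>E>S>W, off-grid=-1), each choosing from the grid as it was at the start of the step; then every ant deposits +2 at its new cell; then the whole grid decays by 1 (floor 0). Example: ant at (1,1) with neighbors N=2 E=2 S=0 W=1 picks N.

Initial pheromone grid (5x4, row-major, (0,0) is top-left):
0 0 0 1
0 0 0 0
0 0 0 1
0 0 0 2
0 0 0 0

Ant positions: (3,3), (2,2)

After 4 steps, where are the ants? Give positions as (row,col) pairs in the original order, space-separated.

Step 1: ant0:(3,3)->N->(2,3) | ant1:(2,2)->E->(2,3)
  grid max=4 at (2,3)
Step 2: ant0:(2,3)->S->(3,3) | ant1:(2,3)->S->(3,3)
  grid max=4 at (3,3)
Step 3: ant0:(3,3)->N->(2,3) | ant1:(3,3)->N->(2,3)
  grid max=6 at (2,3)
Step 4: ant0:(2,3)->S->(3,3) | ant1:(2,3)->S->(3,3)
  grid max=6 at (3,3)

(3,3) (3,3)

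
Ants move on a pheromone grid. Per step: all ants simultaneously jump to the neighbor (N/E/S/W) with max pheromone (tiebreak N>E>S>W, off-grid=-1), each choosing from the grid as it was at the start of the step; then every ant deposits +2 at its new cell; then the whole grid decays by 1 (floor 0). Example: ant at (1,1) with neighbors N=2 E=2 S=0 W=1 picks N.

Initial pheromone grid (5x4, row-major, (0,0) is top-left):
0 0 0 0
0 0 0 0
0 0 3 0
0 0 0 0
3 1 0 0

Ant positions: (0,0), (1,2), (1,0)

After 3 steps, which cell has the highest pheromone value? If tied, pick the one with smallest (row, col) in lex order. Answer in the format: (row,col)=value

Step 1: ant0:(0,0)->E->(0,1) | ant1:(1,2)->S->(2,2) | ant2:(1,0)->N->(0,0)
  grid max=4 at (2,2)
Step 2: ant0:(0,1)->W->(0,0) | ant1:(2,2)->N->(1,2) | ant2:(0,0)->E->(0,1)
  grid max=3 at (2,2)
Step 3: ant0:(0,0)->E->(0,1) | ant1:(1,2)->S->(2,2) | ant2:(0,1)->W->(0,0)
  grid max=4 at (2,2)
Final grid:
  3 3 0 0
  0 0 0 0
  0 0 4 0
  0 0 0 0
  0 0 0 0
Max pheromone 4 at (2,2)

Answer: (2,2)=4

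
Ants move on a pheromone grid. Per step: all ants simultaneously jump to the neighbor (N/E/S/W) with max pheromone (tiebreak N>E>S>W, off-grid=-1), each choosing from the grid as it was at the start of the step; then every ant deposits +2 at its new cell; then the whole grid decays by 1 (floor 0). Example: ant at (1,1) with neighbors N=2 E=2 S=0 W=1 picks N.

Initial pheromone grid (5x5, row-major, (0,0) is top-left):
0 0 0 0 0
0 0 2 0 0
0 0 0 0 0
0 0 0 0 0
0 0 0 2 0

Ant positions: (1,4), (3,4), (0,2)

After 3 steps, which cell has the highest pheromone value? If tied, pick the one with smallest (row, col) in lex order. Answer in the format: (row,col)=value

Answer: (0,4)=3

Derivation:
Step 1: ant0:(1,4)->N->(0,4) | ant1:(3,4)->N->(2,4) | ant2:(0,2)->S->(1,2)
  grid max=3 at (1,2)
Step 2: ant0:(0,4)->S->(1,4) | ant1:(2,4)->N->(1,4) | ant2:(1,2)->N->(0,2)
  grid max=3 at (1,4)
Step 3: ant0:(1,4)->N->(0,4) | ant1:(1,4)->N->(0,4) | ant2:(0,2)->S->(1,2)
  grid max=3 at (0,4)
Final grid:
  0 0 0 0 3
  0 0 3 0 2
  0 0 0 0 0
  0 0 0 0 0
  0 0 0 0 0
Max pheromone 3 at (0,4)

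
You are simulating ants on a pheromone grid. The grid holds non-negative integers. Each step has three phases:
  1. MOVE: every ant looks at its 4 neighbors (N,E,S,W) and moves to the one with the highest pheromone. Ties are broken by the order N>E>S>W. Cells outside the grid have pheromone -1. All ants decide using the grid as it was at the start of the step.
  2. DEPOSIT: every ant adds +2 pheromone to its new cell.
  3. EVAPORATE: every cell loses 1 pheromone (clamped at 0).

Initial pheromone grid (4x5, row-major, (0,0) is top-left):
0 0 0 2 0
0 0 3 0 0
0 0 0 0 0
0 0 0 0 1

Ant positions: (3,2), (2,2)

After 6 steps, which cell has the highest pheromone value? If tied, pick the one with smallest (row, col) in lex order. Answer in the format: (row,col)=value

Step 1: ant0:(3,2)->N->(2,2) | ant1:(2,2)->N->(1,2)
  grid max=4 at (1,2)
Step 2: ant0:(2,2)->N->(1,2) | ant1:(1,2)->S->(2,2)
  grid max=5 at (1,2)
Step 3: ant0:(1,2)->S->(2,2) | ant1:(2,2)->N->(1,2)
  grid max=6 at (1,2)
Step 4: ant0:(2,2)->N->(1,2) | ant1:(1,2)->S->(2,2)
  grid max=7 at (1,2)
Step 5: ant0:(1,2)->S->(2,2) | ant1:(2,2)->N->(1,2)
  grid max=8 at (1,2)
Step 6: ant0:(2,2)->N->(1,2) | ant1:(1,2)->S->(2,2)
  grid max=9 at (1,2)
Final grid:
  0 0 0 0 0
  0 0 9 0 0
  0 0 6 0 0
  0 0 0 0 0
Max pheromone 9 at (1,2)

Answer: (1,2)=9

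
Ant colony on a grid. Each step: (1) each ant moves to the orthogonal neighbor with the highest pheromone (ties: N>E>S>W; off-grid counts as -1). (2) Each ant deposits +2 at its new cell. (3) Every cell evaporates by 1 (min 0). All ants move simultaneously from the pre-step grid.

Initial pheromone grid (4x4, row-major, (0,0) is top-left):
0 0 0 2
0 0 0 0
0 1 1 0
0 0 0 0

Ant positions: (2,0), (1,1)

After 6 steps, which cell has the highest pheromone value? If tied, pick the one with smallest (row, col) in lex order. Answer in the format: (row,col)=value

Step 1: ant0:(2,0)->E->(2,1) | ant1:(1,1)->S->(2,1)
  grid max=4 at (2,1)
Step 2: ant0:(2,1)->N->(1,1) | ant1:(2,1)->N->(1,1)
  grid max=3 at (1,1)
Step 3: ant0:(1,1)->S->(2,1) | ant1:(1,1)->S->(2,1)
  grid max=6 at (2,1)
Step 4: ant0:(2,1)->N->(1,1) | ant1:(2,1)->N->(1,1)
  grid max=5 at (1,1)
Step 5: ant0:(1,1)->S->(2,1) | ant1:(1,1)->S->(2,1)
  grid max=8 at (2,1)
Step 6: ant0:(2,1)->N->(1,1) | ant1:(2,1)->N->(1,1)
  grid max=7 at (1,1)
Final grid:
  0 0 0 0
  0 7 0 0
  0 7 0 0
  0 0 0 0
Max pheromone 7 at (1,1)

Answer: (1,1)=7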